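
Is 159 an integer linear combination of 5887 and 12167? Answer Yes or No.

gcd(5887, 12167): 12167 = 2·5887 + 393; 5887 = 14·393 + 385; 393 = 1·385 + 8; 385 = 48·8 + 1; 8 = 8·1 + 0 → 1
1 divides 159, so a solution exists.

Yes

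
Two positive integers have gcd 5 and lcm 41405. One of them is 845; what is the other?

245

Using uv = gcd(u,v)·lcm(u,v) = 5·41405 = 207025, we get v = 207025/845 = 245.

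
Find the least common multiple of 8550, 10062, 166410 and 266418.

lcm(8550, 10062) = 8550·10062/gcd = 86030100/18 = 4779450
lcm(4779450, 166410) = 4779450·166410/gcd = 795348274500/3870 = 205516350
lcm(205516350, 266418) = 205516350·266418/gcd = 54753254934300/342 = 160097236650

160097236650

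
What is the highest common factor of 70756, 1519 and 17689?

49

gcd(70756, 1519): 70756 = 46·1519 + 882; 1519 = 1·882 + 637; 882 = 1·637 + 245; 637 = 2·245 + 147; 245 = 1·147 + 98; 147 = 1·98 + 49; 98 = 2·49 + 0 → 49
gcd(49, 17689): 17689 = 361·49 + 0 → 49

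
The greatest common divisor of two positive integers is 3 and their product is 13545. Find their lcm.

Since gcd(u,v)·lcm(u,v) = uv, lcm = 13545/3 = 4515.

4515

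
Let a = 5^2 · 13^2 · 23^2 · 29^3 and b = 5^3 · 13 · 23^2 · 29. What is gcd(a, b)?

4985825

min exponent per shared prime: 5^2 · 13 · 23^2 · 29 = 4985825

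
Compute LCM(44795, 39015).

1209465

44795 = 5 · 17² · 31; 39015 = 3³ · 5 · 17²
max exponents: 3³ · 5 · 17² · 31 = 1209465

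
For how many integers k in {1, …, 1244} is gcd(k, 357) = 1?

Prime factors of 357: 3, 7, 17. Count integers ≤ 1244 divisible by none of them.
By inclusion–exclusion: 1244 − ⌊1244/3⌋ − ⌊1244/7⌋ − ⌊1244/17⌋ + ⌊1244/21⌋ + ⌊1244/51⌋ + ⌊1244/119⌋ − ⌊1244/357⌋ = 670.

670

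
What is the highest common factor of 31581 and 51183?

31581 = 3² · 11² · 29
51183 = 3² · 11² · 47
Common: 3² · 11² = 1089

1089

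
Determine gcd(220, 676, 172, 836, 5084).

4

gcd(220, 676): 676 = 3·220 + 16; 220 = 13·16 + 12; 16 = 1·12 + 4; 12 = 3·4 + 0 → 4
gcd(4, 172): 172 = 43·4 + 0 → 4
gcd(4, 836): 836 = 209·4 + 0 → 4
gcd(4, 5084): 5084 = 1271·4 + 0 → 4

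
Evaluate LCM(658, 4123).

387562

gcd first: 4123 = 6·658 + 175; 658 = 3·175 + 133; 175 = 1·133 + 42; 133 = 3·42 + 7; 42 = 6·7 + 0 → gcd = 7
lcm = 658·4123/gcd = 2712934/7 = 387562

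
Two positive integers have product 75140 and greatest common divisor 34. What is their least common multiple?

2210

For any two positive integers, gcd × lcm equals their product. Hence lcm = 75140 / 34 = 2210.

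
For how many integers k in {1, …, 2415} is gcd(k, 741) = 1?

1407

Prime factors of 741: 3, 13, 19. Count integers ≤ 2415 divisible by none of them.
By inclusion–exclusion: 2415 − ⌊2415/3⌋ − ⌊2415/13⌋ − ⌊2415/19⌋ + ⌊2415/39⌋ + ⌊2415/57⌋ + ⌊2415/247⌋ − ⌊2415/741⌋ = 1407.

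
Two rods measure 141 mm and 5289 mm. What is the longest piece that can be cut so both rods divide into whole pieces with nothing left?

3

141 = 3 · 47
5289 = 3 · 41 · 43
Common: 3 = 3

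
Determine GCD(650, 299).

Euclid: 650 = 2·299 + 52; 299 = 5·52 + 39; 52 = 1·39 + 13; 39 = 3·13 + 0. Last nonzero remainder: 13.

13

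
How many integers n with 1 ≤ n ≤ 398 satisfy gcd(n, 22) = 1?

Prime factors of 22: 2, 11. Count integers ≤ 398 divisible by none of them.
By inclusion–exclusion: 398 − ⌊398/2⌋ − ⌊398/11⌋ + ⌊398/22⌋ = 181.

181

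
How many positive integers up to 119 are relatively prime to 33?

33 = 3·11. Inclusion–exclusion on these primes:
119 − ⌊119/3⌋ − ⌊119/11⌋ + ⌊119/33⌋ = 73

73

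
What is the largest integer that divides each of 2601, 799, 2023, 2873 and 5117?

2601 = 3² · 17²; 799 = 17 · 47; 2023 = 7 · 17²; 2873 = 13² · 17; 5117 = 7 · 17 · 43
gcd takes min exponent of each prime: 17 = 17

17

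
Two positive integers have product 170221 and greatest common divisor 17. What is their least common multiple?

10013

gcd·lcm = product, so lcm = 170221/17 = 10013.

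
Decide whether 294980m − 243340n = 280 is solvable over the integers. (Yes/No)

Yes

gcd(294980, 243340): 294980 = 1·243340 + 51640; 243340 = 4·51640 + 36780; 51640 = 1·36780 + 14860; 36780 = 2·14860 + 7060; 14860 = 2·7060 + 740; 7060 = 9·740 + 400; 740 = 1·400 + 340; 400 = 1·340 + 60; 340 = 5·60 + 40; 60 = 1·40 + 20; 40 = 2·20 + 0 → 20
20 divides 280, so a solution exists.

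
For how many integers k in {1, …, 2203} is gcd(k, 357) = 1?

1185

357 = 3·7·17. Inclusion–exclusion on these primes:
2203 − ⌊2203/3⌋ − ⌊2203/7⌋ − ⌊2203/17⌋ + ⌊2203/21⌋ + ⌊2203/51⌋ + ⌊2203/119⌋ − ⌊2203/357⌋ = 1185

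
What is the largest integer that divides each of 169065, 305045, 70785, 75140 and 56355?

65

169065 = 3² · 5 · 13 · 17²; 305045 = 5 · 13² · 19²; 70785 = 3² · 5 · 11² · 13; 75140 = 2² · 5 · 13 · 17²; 56355 = 3 · 5 · 13 · 17²
gcd takes min exponent of each prime: 5 · 13 = 65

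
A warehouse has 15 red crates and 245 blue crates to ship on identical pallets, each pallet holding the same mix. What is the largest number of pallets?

5

15 = 3 · 5
245 = 5 · 7²
Common: 5 = 5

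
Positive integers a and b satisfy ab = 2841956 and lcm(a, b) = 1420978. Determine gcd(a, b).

2

gcd·lcm = product, so gcd = 2841956/1420978 = 2.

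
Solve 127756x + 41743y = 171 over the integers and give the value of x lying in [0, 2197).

380

gcd(127756, 41743) = 19 (Euclid: 127756 = 3·41743 + 2527; 41743 = 16·2527 + 1311; 2527 = 1·1311 + 1216; 1311 = 1·1216 + 95; 1216 = 12·95 + 76; 95 = 1·76 + 19; 76 = 4·19 + 0), and 19 | 171.
Extended Euclid: 127756·(-446) + 41743·(1365) = 19. Scale by 9: x₀ = -4014.
General solution x = x₀ + 2197t; reducing mod 2197 gives x = 380 (and y = -1163).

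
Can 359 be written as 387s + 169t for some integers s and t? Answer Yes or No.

Yes

gcd(387, 169): 387 = 2·169 + 49; 169 = 3·49 + 22; 49 = 2·22 + 5; 22 = 4·5 + 2; 5 = 2·2 + 1; 2 = 2·1 + 0 → 1
1 divides 359, so a solution exists.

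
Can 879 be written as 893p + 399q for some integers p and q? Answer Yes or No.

No

By Bézout, 893p + 399q = 879 has integer solutions iff gcd(893, 399) | 879.
Euclid: 893 = 2·399 + 95; 399 = 4·95 + 19; 95 = 5·19 + 0. gcd = 19; 879 mod 19 = 5. No.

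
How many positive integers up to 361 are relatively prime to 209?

311

Prime factors of 209: 11, 19. Count integers ≤ 361 divisible by none of them.
By inclusion–exclusion: 361 − ⌊361/11⌋ − ⌊361/19⌋ + ⌊361/209⌋ = 311.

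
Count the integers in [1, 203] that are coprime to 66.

66 = 2·3·11. Inclusion–exclusion on these primes:
203 − ⌊203/2⌋ − ⌊203/3⌋ − ⌊203/11⌋ + ⌊203/6⌋ + ⌊203/22⌋ + ⌊203/33⌋ − ⌊203/66⌋ = 62

62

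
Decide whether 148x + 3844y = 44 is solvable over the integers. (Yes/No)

Yes

By Bézout, 148x + 3844y = 44 has integer solutions iff gcd(148, 3844) | 44.
Euclid: 3844 = 25·148 + 144; 148 = 1·144 + 4; 144 = 36·4 + 0. gcd = 4; 44 mod 4 = 0. Yes.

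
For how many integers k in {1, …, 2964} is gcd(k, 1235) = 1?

2074

1235 = 5·13·19. Inclusion–exclusion on these primes:
2964 − ⌊2964/5⌋ − ⌊2964/13⌋ − ⌊2964/19⌋ + ⌊2964/65⌋ + ⌊2964/95⌋ + ⌊2964/247⌋ − ⌊2964/1235⌋ = 2074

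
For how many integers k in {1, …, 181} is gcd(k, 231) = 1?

95

231 = 3·7·11. Inclusion–exclusion on these primes:
181 − ⌊181/3⌋ − ⌊181/7⌋ − ⌊181/11⌋ + ⌊181/21⌋ + ⌊181/33⌋ + ⌊181/77⌋ − ⌊181/231⌋ = 95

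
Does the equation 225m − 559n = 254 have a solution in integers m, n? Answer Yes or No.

Yes

By Bézout, 225m − 559n = 254 has integer solutions iff gcd(225, 559) | 254.
Euclid: 559 = 2·225 + 109; 225 = 2·109 + 7; 109 = 15·7 + 4; 7 = 1·4 + 3; 4 = 1·3 + 1; 3 = 3·1 + 0. gcd = 1; 254 mod 1 = 0. Yes.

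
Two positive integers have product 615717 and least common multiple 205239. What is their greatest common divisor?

From gcd × lcm = mn: gcd = 615717 / 205239 = 3.

3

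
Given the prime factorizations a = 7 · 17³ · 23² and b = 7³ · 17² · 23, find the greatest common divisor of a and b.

46529

min exponent per shared prime: 7 · 17² · 23 = 46529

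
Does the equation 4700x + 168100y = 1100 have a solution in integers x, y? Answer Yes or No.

gcd(4700, 168100): 168100 = 35·4700 + 3600; 4700 = 1·3600 + 1100; 3600 = 3·1100 + 300; 1100 = 3·300 + 200; 300 = 1·200 + 100; 200 = 2·100 + 0 → 100
100 divides 1100, so a solution exists.

Yes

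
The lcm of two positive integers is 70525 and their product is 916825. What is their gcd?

13

gcd·lcm = product, so gcd = 916825/70525 = 13.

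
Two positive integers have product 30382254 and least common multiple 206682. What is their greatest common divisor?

From gcd × lcm = uv: gcd = 30382254 / 206682 = 147.

147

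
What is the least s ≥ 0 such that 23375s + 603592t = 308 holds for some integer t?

14228

Reduce mod 603592: 23375s ≡ 308 (mod 603592). With g = gcd(23375, 603592) = 11 dividing 308, divide through: 2125s ≡ 28 (mod 54872).
Since gcd(2125, 54872) = 1, s ≡ 28·(2125)⁻¹ ≡ 14228 (mod 54872). Smallest non-negative: 14228.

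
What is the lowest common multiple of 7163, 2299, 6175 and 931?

7163 = 13 · 19 · 29; 2299 = 11² · 19; 6175 = 5² · 13 · 19; 931 = 7² · 19
lcm takes max exponent of each prime: 5² · 7² · 11² · 13 · 19 · 29 = 1061735675

1061735675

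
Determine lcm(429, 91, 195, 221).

lcm(429, 91) = 429·91/gcd = 39039/13 = 3003
lcm(3003, 195) = 3003·195/gcd = 585585/39 = 15015
lcm(15015, 221) = 15015·221/gcd = 3318315/13 = 255255

255255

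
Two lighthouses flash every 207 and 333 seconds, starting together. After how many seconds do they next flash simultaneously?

gcd first: 333 = 1·207 + 126; 207 = 1·126 + 81; 126 = 1·81 + 45; 81 = 1·45 + 36; 45 = 1·36 + 9; 36 = 4·9 + 0 → gcd = 9
lcm = 207·333/gcd = 68931/9 = 7659

7659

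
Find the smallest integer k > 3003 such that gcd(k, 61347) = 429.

gcd(k, 61347) = 429 forces 429 | k; write k = 429s. Then gcd(429s, 429·143) = 429·gcd(s, 143), so need gcd(s, 143) = 1.
429s > 3003 gives s ≥ 8. The least s ≥ 8 coprime to 143 is 8, so k = 429·8 = 3432.

3432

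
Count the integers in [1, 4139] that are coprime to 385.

Prime factors of 385: 5, 7, 11. Count integers ≤ 4139 divisible by none of them.
By inclusion–exclusion: 4139 − ⌊4139/5⌋ − ⌊4139/7⌋ − ⌊4139/11⌋ + ⌊4139/35⌋ + ⌊4139/55⌋ + ⌊4139/77⌋ − ⌊4139/385⌋ = 2581.

2581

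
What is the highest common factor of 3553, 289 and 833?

17

3553 = 11 · 17 · 19; 289 = 17²; 833 = 7² · 17
gcd takes min exponent of each prime: 17 = 17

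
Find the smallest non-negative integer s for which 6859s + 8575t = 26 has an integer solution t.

1689

Euclid: 8575 = 1·6859 + 1716; 6859 = 3·1716 + 1711; 1716 = 1·1711 + 5; 1711 = 342·5 + 1; 5 = 5·1 + 0 → gcd = 1; 26 = 1·26.
Back-substitution yields 6859·(1714) + 8575·(-1371) = 1, so one solution is s = 1714·26 = 44564, t = -1371·26 = -35646.
Solutions in s differ by 8575/1 = 8575; the one in [0, 8575) is 44564 mod 8575 = 1689.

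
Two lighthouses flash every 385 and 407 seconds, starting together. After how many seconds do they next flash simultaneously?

14245

385 = 5 · 7 · 11; 407 = 11 · 37
max exponents: 5 · 7 · 11 · 37 = 14245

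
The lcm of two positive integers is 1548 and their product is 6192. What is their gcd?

From gcd × lcm = pq: gcd = 6192 / 1548 = 4.

4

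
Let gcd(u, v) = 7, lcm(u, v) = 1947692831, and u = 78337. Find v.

Using uv = gcd(u,v)·lcm(u,v) = 7·1947692831 = 13633849817, we get v = 13633849817/78337 = 174041.

174041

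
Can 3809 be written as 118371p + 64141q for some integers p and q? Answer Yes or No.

By Bézout, 118371p + 64141q = 3809 has integer solutions iff gcd(118371, 64141) | 3809.
Euclid: 118371 = 1·64141 + 54230; 64141 = 1·54230 + 9911; 54230 = 5·9911 + 4675; 9911 = 2·4675 + 561; 4675 = 8·561 + 187; 561 = 3·187 + 0. gcd = 187; 3809 mod 187 = 69. No.

No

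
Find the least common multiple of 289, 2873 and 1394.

4004962

289 = 17²; 2873 = 13² · 17; 1394 = 2 · 17 · 41
lcm takes max exponent of each prime: 2 · 13² · 17² · 41 = 4004962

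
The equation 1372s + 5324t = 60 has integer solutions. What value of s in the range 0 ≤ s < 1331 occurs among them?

1300

gcd(1372, 5324) = 4 (Euclid: 5324 = 3·1372 + 1208; 1372 = 1·1208 + 164; 1208 = 7·164 + 60; 164 = 2·60 + 44; 60 = 1·44 + 16; 44 = 2·16 + 12; 16 = 1·12 + 4; 12 = 3·4 + 0), and 4 | 60.
Extended Euclid: 1372·(-357) + 5324·(92) = 4. Scale by 15: s₀ = -5355.
General solution s = s₀ + 1331k; reducing mod 1331 gives s = 1300 (and t = -335).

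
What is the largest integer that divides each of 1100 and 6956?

Euclid: 6956 = 6·1100 + 356; 1100 = 3·356 + 32; 356 = 11·32 + 4; 32 = 8·4 + 0. Last nonzero remainder: 4.

4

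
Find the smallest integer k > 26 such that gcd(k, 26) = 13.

39

gcd(k, 26) = 13 forces 13 | k; write k = 13s. Then gcd(13s, 13·2) = 13·gcd(s, 2), so need gcd(s, 2) = 1.
13s > 26 gives s ≥ 3. The least s ≥ 3 coprime to 2 is 3, so k = 13·3 = 39.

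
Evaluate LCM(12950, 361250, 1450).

12950 = 2 · 5² · 7 · 37; 361250 = 2 · 5⁴ · 17²; 1450 = 2 · 5² · 29
lcm takes max exponent of each prime: 2 · 5⁴ · 7 · 17² · 29 · 37 = 2713348750

2713348750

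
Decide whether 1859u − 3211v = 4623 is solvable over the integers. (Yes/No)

gcd(1859, 3211): 3211 = 1·1859 + 1352; 1859 = 1·1352 + 507; 1352 = 2·507 + 338; 507 = 1·338 + 169; 338 = 2·169 + 0 → 169
169 does not divide 4623, so a solution does not exist.

No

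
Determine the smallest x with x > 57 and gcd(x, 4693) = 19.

76

gcd(x, 4693) = 19 forces 19 | x; write x = 19s. Then gcd(19s, 19·247) = 19·gcd(s, 247), so need gcd(s, 247) = 1.
19s > 57 gives s ≥ 4. The least s ≥ 4 coprime to 247 is 4, so x = 19·4 = 76.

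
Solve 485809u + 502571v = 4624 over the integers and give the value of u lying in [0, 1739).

Euclid: 502571 = 1·485809 + 16762; 485809 = 28·16762 + 16473; 16762 = 1·16473 + 289; 16473 = 57·289 + 0 → gcd = 289; 4624 = 289·16.
Back-substitution yields 485809·(-30) + 502571·(29) = 289, so one solution is u = -30·16 = -480, v = 29·16 = 464.
Solutions in u differ by 502571/289 = 1739; the one in [0, 1739) is -480 mod 1739 = 1259.

1259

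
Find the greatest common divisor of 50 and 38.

Euclid: 50 = 1·38 + 12; 38 = 3·12 + 2; 12 = 6·2 + 0. Last nonzero remainder: 2.

2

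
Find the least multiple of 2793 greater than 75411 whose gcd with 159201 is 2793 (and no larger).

78204

159201 = 2793·57. Any m with gcd(m, 159201) = 2793 is a multiple of 2793, say 2793s, with s coprime to 57.
Need s > 75411/2793, so s ≥ 28. First s ≥ 28 with gcd(s, 57) = 1 is s = 28. Thus m = 2793·28 = 78204.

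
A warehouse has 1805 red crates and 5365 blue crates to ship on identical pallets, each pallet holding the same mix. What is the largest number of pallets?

1805 = 5 · 19²
5365 = 5 · 29 · 37
Common: 5 = 5

5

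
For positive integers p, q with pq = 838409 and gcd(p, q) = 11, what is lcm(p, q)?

76219

For any two positive integers, gcd × lcm equals their product. Hence lcm = 838409 / 11 = 76219.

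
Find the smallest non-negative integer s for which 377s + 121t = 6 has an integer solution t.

35

Reduce mod 121: 377s ≡ 6 (mod 121). With g = gcd(377, 121) = 1 dividing 6, divide through: 377s ≡ 6 (mod 121).
Since gcd(377, 121) = 1, s ≡ 6·(377)⁻¹ ≡ 35 (mod 121). Smallest non-negative: 35.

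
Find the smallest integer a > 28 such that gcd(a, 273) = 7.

35

gcd(a, 273) = 7 forces 7 | a; write a = 7s. Then gcd(7s, 7·39) = 7·gcd(s, 39), so need gcd(s, 39) = 1.
7s > 28 gives s ≥ 5. The least s ≥ 5 coprime to 39 is 5, so a = 7·5 = 35.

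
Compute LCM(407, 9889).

365893

gcd first: 9889 = 24·407 + 121; 407 = 3·121 + 44; 121 = 2·44 + 33; 44 = 1·33 + 11; 33 = 3·11 + 0 → gcd = 11
lcm = 407·9889/gcd = 4024823/11 = 365893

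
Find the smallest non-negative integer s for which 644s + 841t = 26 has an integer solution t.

478

gcd(644, 841) = 1 (Euclid: 841 = 1·644 + 197; 644 = 3·197 + 53; 197 = 3·53 + 38; 53 = 1·38 + 15; 38 = 2·15 + 8; 15 = 1·8 + 7; 8 = 1·7 + 1; 7 = 7·1 + 0), and 1 | 26.
Extended Euclid: 644·(-111) + 841·(85) = 1. Scale by 26: s₀ = -2886.
General solution s = s₀ + 841k; reducing mod 841 gives s = 478 (and t = -366).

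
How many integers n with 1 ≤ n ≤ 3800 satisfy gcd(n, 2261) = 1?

2904

2261 = 7·17·19. Inclusion–exclusion on these primes:
3800 − ⌊3800/7⌋ − ⌊3800/17⌋ − ⌊3800/19⌋ + ⌊3800/119⌋ + ⌊3800/133⌋ + ⌊3800/323⌋ − ⌊3800/2261⌋ = 2904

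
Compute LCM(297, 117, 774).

332046

lcm(297, 117) = 297·117/gcd = 34749/9 = 3861
lcm(3861, 774) = 3861·774/gcd = 2988414/9 = 332046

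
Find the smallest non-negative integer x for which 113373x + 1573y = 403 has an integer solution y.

Reduce mod 1573: 113373x ≡ 403 (mod 1573). With g = gcd(113373, 1573) = 13 dividing 403, divide through: 8721x ≡ 31 (mod 121).
Since gcd(8721, 121) = 1, x ≡ 31·(8721)⁻¹ ≡ 111 (mod 121). Smallest non-negative: 111.

111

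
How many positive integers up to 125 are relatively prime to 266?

Prime factors of 266: 2, 7, 19. Count integers ≤ 125 divisible by none of them.
By inclusion–exclusion: 125 − ⌊125/2⌋ − ⌊125/7⌋ − ⌊125/19⌋ + ⌊125/14⌋ + ⌊125/38⌋ + ⌊125/133⌋ − ⌊125/266⌋ = 51.

51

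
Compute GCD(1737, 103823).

Euclid: 103823 = 59·1737 + 1340; 1737 = 1·1340 + 397; 1340 = 3·397 + 149; 397 = 2·149 + 99; 149 = 1·99 + 50; 99 = 1·50 + 49; 50 = 1·49 + 1; 49 = 49·1 + 0. Last nonzero remainder: 1.

1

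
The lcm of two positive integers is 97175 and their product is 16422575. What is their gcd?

169

From gcd × lcm = pq: gcd = 16422575 / 97175 = 169.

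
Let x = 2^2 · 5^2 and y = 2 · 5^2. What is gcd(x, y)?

min exponent per shared prime: 2 · 5^2 = 50

50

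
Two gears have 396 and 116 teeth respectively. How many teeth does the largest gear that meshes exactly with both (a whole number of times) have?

4

396 = 2² · 3² · 11
116 = 2² · 29
Common: 2² = 4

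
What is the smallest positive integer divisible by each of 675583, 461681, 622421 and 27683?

lcm(675583, 461681) = 675583·461681/gcd = 311903835023/19 = 16415991317
lcm(16415991317, 622421) = 16415991317·622421/gcd = 10217657731518457/893 = 11441945947949
lcm(11441945947949, 27683) = 11441945947949·27683/gcd = 316747389677072167/27683 = 11441945947949

11441945947949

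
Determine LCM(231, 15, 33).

lcm(231, 15) = 231·15/gcd = 3465/3 = 1155
lcm(1155, 33) = 1155·33/gcd = 38115/33 = 1155

1155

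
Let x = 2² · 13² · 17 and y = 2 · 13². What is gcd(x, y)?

338

min exponent per shared prime: 2 · 13² = 338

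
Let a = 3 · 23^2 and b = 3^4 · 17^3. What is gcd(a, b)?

min exponent per shared prime: 3 = 3

3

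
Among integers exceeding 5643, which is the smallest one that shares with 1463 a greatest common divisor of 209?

6061

gcd(a, 1463) = 209 forces 209 | a; write a = 209s. Then gcd(209s, 209·7) = 209·gcd(s, 7), so need gcd(s, 7) = 1.
209s > 5643 gives s ≥ 28. The least s ≥ 28 coprime to 7 is 29, so a = 209·29 = 6061.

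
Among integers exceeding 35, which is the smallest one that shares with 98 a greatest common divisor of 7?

gcd(a, 98) = 7 forces 7 | a; write a = 7s. Then gcd(7s, 7·14) = 7·gcd(s, 14), so need gcd(s, 14) = 1.
7s > 35 gives s ≥ 6. The least s ≥ 6 coprime to 14 is 9, so a = 7·9 = 63.

63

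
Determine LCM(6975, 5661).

gcd first: 6975 = 1·5661 + 1314; 5661 = 4·1314 + 405; 1314 = 3·405 + 99; 405 = 4·99 + 9; 99 = 11·9 + 0 → gcd = 9
lcm = 6975·5661/gcd = 39485475/9 = 4387275

4387275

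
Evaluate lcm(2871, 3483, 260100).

lcm(2871, 3483) = 2871·3483/gcd = 9999693/9 = 1111077
lcm(1111077, 260100) = 1111077·260100/gcd = 288991127700/9 = 32110125300

32110125300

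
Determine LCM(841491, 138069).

gcd first: 841491 = 6·138069 + 13077; 138069 = 10·13077 + 7299; 13077 = 1·7299 + 5778; 7299 = 1·5778 + 1521; 5778 = 3·1521 + 1215; 1521 = 1·1215 + 306; 1215 = 3·306 + 297; 306 = 1·297 + 9; 297 = 33·9 + 0 → gcd = 9
lcm = 841491·138069/gcd = 116183820879/9 = 12909313431

12909313431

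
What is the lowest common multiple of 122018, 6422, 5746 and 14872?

91269464

122018 = 2 · 13² · 19²; 6422 = 2 · 13² · 19; 5746 = 2 · 13² · 17; 14872 = 2³ · 11 · 13²
lcm takes max exponent of each prime: 2³ · 11 · 13² · 17 · 19² = 91269464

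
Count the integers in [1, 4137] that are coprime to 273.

273 = 3·7·13. Inclusion–exclusion on these primes:
4137 − ⌊4137/3⌋ − ⌊4137/7⌋ − ⌊4137/13⌋ + ⌊4137/21⌋ + ⌊4137/39⌋ + ⌊4137/91⌋ − ⌊4137/273⌋ = 2182

2182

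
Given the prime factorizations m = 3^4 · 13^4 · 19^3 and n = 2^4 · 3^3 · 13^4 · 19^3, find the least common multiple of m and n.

max exponent per prime: 2^4 · 3^4 · 13^4 · 19^3 = 253886269104

253886269104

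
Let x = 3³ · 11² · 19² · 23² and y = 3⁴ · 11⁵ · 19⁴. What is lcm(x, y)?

899328839519979

max exponent per prime: 3⁴ · 11⁵ · 19⁴ · 23² = 899328839519979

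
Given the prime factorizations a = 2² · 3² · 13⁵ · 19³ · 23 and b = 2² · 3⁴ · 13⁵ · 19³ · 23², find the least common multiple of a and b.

max exponent per prime: 2² · 3⁴ · 13⁵ · 19³ · 23² = 436493968157052

436493968157052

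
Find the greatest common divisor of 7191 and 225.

Euclid: 7191 = 31·225 + 216; 225 = 1·216 + 9; 216 = 24·9 + 0. Last nonzero remainder: 9.

9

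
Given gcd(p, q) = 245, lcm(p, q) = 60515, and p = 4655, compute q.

p·q = gcd·lcm = 245·60515 = 14826175, so q = 14826175/4655 = 3185.

3185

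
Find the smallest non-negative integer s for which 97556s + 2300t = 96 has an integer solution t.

Euclid: 97556 = 42·2300 + 956; 2300 = 2·956 + 388; 956 = 2·388 + 180; 388 = 2·180 + 28; 180 = 6·28 + 12; 28 = 2·12 + 4; 12 = 3·4 + 0 → gcd = 4; 96 = 4·24.
Back-substitution yields 97556·(-166) + 2300·(7041) = 4, so one solution is s = -166·24 = -3984, t = 7041·24 = 168984.
Solutions in s differ by 2300/4 = 575; the one in [0, 575) is -3984 mod 575 = 41.

41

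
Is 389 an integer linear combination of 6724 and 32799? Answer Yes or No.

Yes

gcd(6724, 32799): 32799 = 4·6724 + 5903; 6724 = 1·5903 + 821; 5903 = 7·821 + 156; 821 = 5·156 + 41; 156 = 3·41 + 33; 41 = 1·33 + 8; 33 = 4·8 + 1; 8 = 8·1 + 0 → 1
1 divides 389, so a solution exists.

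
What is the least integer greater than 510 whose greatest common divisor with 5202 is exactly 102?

714

Multiples of 102 above 510: 102·6, 102·7, … . Need the cofactor coprime to 5202/102 = 51.
Checking s = 6, 7, … the first with gcd(s, 51) = 1 is s = 7, giving 714.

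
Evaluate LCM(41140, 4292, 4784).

52795291120

lcm(41140, 4292) = 41140·4292/gcd = 176572880/4 = 44143220
lcm(44143220, 4784) = 44143220·4784/gcd = 211181164480/4 = 52795291120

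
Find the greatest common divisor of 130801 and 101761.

121

130801 = 11² · 23 · 47
101761 = 11² · 29²
Common: 11² = 121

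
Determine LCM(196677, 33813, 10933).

47802148173

196677 = 3² · 13 · 41²; 33813 = 3² · 13 · 17²; 10933 = 13 · 29²
lcm takes max exponent of each prime: 3² · 13 · 17² · 29² · 41² = 47802148173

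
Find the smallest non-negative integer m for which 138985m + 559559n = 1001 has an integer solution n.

gcd(138985, 559559) = 77 (Euclid: 559559 = 4·138985 + 3619; 138985 = 38·3619 + 1463; 3619 = 2·1463 + 693; 1463 = 2·693 + 77; 693 = 9·77 + 0), and 77 | 1001.
Extended Euclid: 138985·(773) + 559559·(-192) = 77. Scale by 13: m₀ = 10049.
General solution m = m₀ + 7267t; reducing mod 7267 gives m = 2782 (and n = -691).

2782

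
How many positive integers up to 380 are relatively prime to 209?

327

Prime factors of 209: 11, 19. Count integers ≤ 380 divisible by none of them.
By inclusion–exclusion: 380 − ⌊380/11⌋ − ⌊380/19⌋ + ⌊380/209⌋ = 327.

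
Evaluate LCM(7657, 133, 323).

7657 = 13 · 19 · 31; 133 = 7 · 19; 323 = 17 · 19
lcm takes max exponent of each prime: 7 · 13 · 17 · 19 · 31 = 911183

911183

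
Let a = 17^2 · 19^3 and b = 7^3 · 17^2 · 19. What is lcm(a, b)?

max exponent per prime: 7^3 · 17^2 · 19^3 = 679912093

679912093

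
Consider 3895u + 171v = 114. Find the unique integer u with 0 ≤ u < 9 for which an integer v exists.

6

gcd(3895, 171) = 19 (Euclid: 3895 = 22·171 + 133; 171 = 1·133 + 38; 133 = 3·38 + 19; 38 = 2·19 + 0), and 19 | 114.
Extended Euclid: 3895·(4) + 171·(-91) = 19. Scale by 6: u₀ = 24.
General solution u = u₀ + 9t; reducing mod 9 gives u = 6 (and v = -136).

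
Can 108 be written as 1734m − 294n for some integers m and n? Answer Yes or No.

Yes

By Bézout, 1734m − 294n = 108 has integer solutions iff gcd(1734, 294) | 108.
Euclid: 1734 = 5·294 + 264; 294 = 1·264 + 30; 264 = 8·30 + 24; 30 = 1·24 + 6; 24 = 4·6 + 0. gcd = 6; 108 mod 6 = 0. Yes.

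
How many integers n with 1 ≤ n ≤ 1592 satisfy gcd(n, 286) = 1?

286 = 2·11·13. Inclusion–exclusion on these primes:
1592 − ⌊1592/2⌋ − ⌊1592/11⌋ − ⌊1592/13⌋ + ⌊1592/22⌋ + ⌊1592/26⌋ + ⌊1592/143⌋ − ⌊1592/286⌋ = 669

669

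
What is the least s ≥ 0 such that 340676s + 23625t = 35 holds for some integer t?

2035

Reduce mod 23625: 340676s ≡ 35 (mod 23625). With g = gcd(340676, 23625) = 7 dividing 35, divide through: 48668s ≡ 5 (mod 3375).
Since gcd(48668, 3375) = 1, s ≡ 5·(48668)⁻¹ ≡ 2035 (mod 3375). Smallest non-negative: 2035.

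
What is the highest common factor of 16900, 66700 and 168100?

100

16900 = 2² · 5² · 13²; 66700 = 2² · 5² · 23 · 29; 168100 = 2² · 5² · 41²
gcd takes min exponent of each prime: 2² · 5² = 100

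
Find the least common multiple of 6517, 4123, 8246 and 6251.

6517 = 7³ · 19; 4123 = 7 · 19 · 31; 8246 = 2 · 7 · 19 · 31; 6251 = 7 · 19 · 47
lcm takes max exponent of each prime: 2 · 7³ · 19 · 31 · 47 = 18990538

18990538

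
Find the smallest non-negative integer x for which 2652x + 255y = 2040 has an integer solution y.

0

Euclid: 2652 = 10·255 + 102; 255 = 2·102 + 51; 102 = 2·51 + 0 → gcd = 51; 2040 = 51·40.
Back-substitution yields 2652·(-2) + 255·(21) = 51, so one solution is x = -2·40 = -80, y = 21·40 = 840.
Solutions in x differ by 255/51 = 5; the one in [0, 5) is -80 mod 5 = 0.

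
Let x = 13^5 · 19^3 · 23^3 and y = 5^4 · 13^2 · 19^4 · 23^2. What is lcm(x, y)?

367954984731156875

max exponent per prime: 5^4 · 13^5 · 19^4 · 23^3 = 367954984731156875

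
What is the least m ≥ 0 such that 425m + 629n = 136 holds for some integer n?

Euclid: 629 = 1·425 + 204; 425 = 2·204 + 17; 204 = 12·17 + 0 → gcd = 17; 136 = 17·8.
Back-substitution yields 425·(3) + 629·(-2) = 17, so one solution is m = 3·8 = 24, n = -2·8 = -16.
Solutions in m differ by 629/17 = 37; the one in [0, 37) is 24 mod 37 = 24.

24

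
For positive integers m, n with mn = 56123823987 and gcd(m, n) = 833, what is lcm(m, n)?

67375539

Since gcd(m,n)·lcm(m,n) = mn, lcm = 56123823987/833 = 67375539.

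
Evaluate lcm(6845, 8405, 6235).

14348536915

6845 = 5 · 37²; 8405 = 5 · 41²; 6235 = 5 · 29 · 43
lcm takes max exponent of each prime: 5 · 29 · 37² · 41² · 43 = 14348536915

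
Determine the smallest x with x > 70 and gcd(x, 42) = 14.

98

42 = 14·3. Any x with gcd(x, 42) = 14 is a multiple of 14, say 14s, with s coprime to 3.
Need s > 70/14, so s ≥ 6. First s ≥ 6 with gcd(s, 3) = 1 is s = 7. Thus x = 14·7 = 98.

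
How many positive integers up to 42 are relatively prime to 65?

Prime factors of 65: 5, 13. Count integers ≤ 42 divisible by none of them.
By inclusion–exclusion: 42 − ⌊42/5⌋ − ⌊42/13⌋ + ⌊42/65⌋ = 31.

31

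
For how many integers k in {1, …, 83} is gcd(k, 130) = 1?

32

130 = 2·5·13. Inclusion–exclusion on these primes:
83 − ⌊83/2⌋ − ⌊83/5⌋ − ⌊83/13⌋ + ⌊83/10⌋ + ⌊83/26⌋ + ⌊83/65⌋ − ⌊83/130⌋ = 32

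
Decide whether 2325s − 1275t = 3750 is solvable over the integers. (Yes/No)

By Bézout, 2325s − 1275t = 3750 has integer solutions iff gcd(2325, 1275) | 3750.
Euclid: 2325 = 1·1275 + 1050; 1275 = 1·1050 + 225; 1050 = 4·225 + 150; 225 = 1·150 + 75; 150 = 2·75 + 0. gcd = 75; 3750 mod 75 = 0. Yes.

Yes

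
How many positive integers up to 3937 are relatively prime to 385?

2455

385 = 5·7·11. Inclusion–exclusion on these primes:
3937 − ⌊3937/5⌋ − ⌊3937/7⌋ − ⌊3937/11⌋ + ⌊3937/35⌋ + ⌊3937/55⌋ + ⌊3937/77⌋ − ⌊3937/385⌋ = 2455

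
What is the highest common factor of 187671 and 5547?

3

Euclid: 187671 = 33·5547 + 4620; 5547 = 1·4620 + 927; 4620 = 4·927 + 912; 927 = 1·912 + 15; 912 = 60·15 + 12; 15 = 1·12 + 3; 12 = 4·3 + 0. Last nonzero remainder: 3.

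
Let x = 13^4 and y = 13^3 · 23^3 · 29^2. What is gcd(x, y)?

min exponent per shared prime: 13^3 = 2197

2197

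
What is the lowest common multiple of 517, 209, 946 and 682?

lcm(517, 209) = 517·209/gcd = 108053/11 = 9823
lcm(9823, 946) = 9823·946/gcd = 9292558/11 = 844778
lcm(844778, 682) = 844778·682/gcd = 576138596/22 = 26188118

26188118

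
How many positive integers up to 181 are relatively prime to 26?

26 = 2·13. Inclusion–exclusion on these primes:
181 − ⌊181/2⌋ − ⌊181/13⌋ + ⌊181/26⌋ = 84

84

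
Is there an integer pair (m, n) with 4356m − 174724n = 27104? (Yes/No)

By Bézout, 4356m − 174724n = 27104 has integer solutions iff gcd(4356, 174724) | 27104.
Euclid: 174724 = 40·4356 + 484; 4356 = 9·484 + 0. gcd = 484; 27104 mod 484 = 0. Yes.

Yes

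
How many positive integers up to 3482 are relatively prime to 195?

Prime factors of 195: 3, 5, 13. Count integers ≤ 3482 divisible by none of them.
By inclusion–exclusion: 3482 − ⌊3482/3⌋ − ⌊3482/5⌋ − ⌊3482/13⌋ + ⌊3482/15⌋ + ⌊3482/39⌋ + ⌊3482/65⌋ − ⌊3482/195⌋ = 1716.

1716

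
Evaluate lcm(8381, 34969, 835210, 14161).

8381 = 17² · 29; 34969 = 11² · 17²; 835210 = 2 · 5 · 17⁴; 14161 = 7² · 17²
lcm takes max exponent of each prime: 2 · 5 · 7² · 11² · 17⁴ · 29 = 143606842610

143606842610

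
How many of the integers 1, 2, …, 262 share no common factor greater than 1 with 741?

153

Prime factors of 741: 3, 13, 19. Count integers ≤ 262 divisible by none of them.
By inclusion–exclusion: 262 − ⌊262/3⌋ − ⌊262/13⌋ − ⌊262/19⌋ + ⌊262/39⌋ + ⌊262/57⌋ + ⌊262/247⌋ − ⌊262/741⌋ = 153.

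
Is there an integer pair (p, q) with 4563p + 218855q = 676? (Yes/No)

By Bézout, 4563p + 218855q = 676 has integer solutions iff gcd(4563, 218855) | 676.
Euclid: 218855 = 47·4563 + 4394; 4563 = 1·4394 + 169; 4394 = 26·169 + 0. gcd = 169; 676 mod 169 = 0. Yes.

Yes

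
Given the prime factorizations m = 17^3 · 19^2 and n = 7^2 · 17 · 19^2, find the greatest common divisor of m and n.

min exponent per shared prime: 17 · 19^2 = 6137

6137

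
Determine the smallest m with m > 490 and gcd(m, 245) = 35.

gcd(m, 245) = 35 forces 35 | m; write m = 35s. Then gcd(35s, 35·7) = 35·gcd(s, 7), so need gcd(s, 7) = 1.
35s > 490 gives s ≥ 15. The least s ≥ 15 coprime to 7 is 15, so m = 35·15 = 525.

525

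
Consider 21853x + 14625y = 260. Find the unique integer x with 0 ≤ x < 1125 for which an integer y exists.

Euclid: 21853 = 1·14625 + 7228; 14625 = 2·7228 + 169; 7228 = 42·169 + 130; 169 = 1·130 + 39; 130 = 3·39 + 13; 39 = 3·13 + 0 → gcd = 13; 260 = 13·20.
Back-substitution yields 21853·(346) + 14625·(-517) = 13, so one solution is x = 346·20 = 6920, y = -517·20 = -10340.
Solutions in x differ by 14625/13 = 1125; the one in [0, 1125) is 6920 mod 1125 = 170.

170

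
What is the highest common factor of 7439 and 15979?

1

7439 = 43 · 173
15979 = 19 · 29²
Common: 1 = 1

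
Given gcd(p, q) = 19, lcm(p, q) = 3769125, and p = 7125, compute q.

Using pq = gcd(p,q)·lcm(p,q) = 19·3769125 = 71613375, we get q = 71613375/7125 = 10051.

10051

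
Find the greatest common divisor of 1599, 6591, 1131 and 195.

39

gcd(1599, 6591): 6591 = 4·1599 + 195; 1599 = 8·195 + 39; 195 = 5·39 + 0 → 39
gcd(39, 1131): 1131 = 29·39 + 0 → 39
gcd(39, 195): 195 = 5·39 + 0 → 39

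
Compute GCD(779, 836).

779 = 19 · 41
836 = 2² · 11 · 19
Common: 19 = 19

19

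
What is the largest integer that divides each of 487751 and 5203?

121

487751 = 11² · 29 · 139
5203 = 11² · 43
Common: 11² = 121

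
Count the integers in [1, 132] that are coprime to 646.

59

Prime factors of 646: 2, 17, 19. Count integers ≤ 132 divisible by none of them.
By inclusion–exclusion: 132 − ⌊132/2⌋ − ⌊132/17⌋ − ⌊132/19⌋ + ⌊132/34⌋ + ⌊132/38⌋ + ⌊132/323⌋ − ⌊132/646⌋ = 59.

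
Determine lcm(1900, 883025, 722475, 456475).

lcm(1900, 883025) = 1900·883025/gcd = 1677747500/475 = 3532100
lcm(3532100, 722475) = 3532100·722475/gcd = 2551853947500/80275 = 31788900
lcm(31788900, 456475) = 31788900·456475/gcd = 14510838127500/475 = 30549132900

30549132900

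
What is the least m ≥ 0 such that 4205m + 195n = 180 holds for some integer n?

gcd(4205, 195) = 5 (Euclid: 4205 = 21·195 + 110; 195 = 1·110 + 85; 110 = 1·85 + 25; 85 = 3·25 + 10; 25 = 2·10 + 5; 10 = 2·5 + 0), and 5 | 180.
Extended Euclid: 4205·(16) + 195·(-345) = 5. Scale by 36: m₀ = 576.
General solution m = m₀ + 39t; reducing mod 39 gives m = 30 (and n = -646).

30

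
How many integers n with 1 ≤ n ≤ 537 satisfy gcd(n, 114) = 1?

170

Prime factors of 114: 2, 3, 19. Count integers ≤ 537 divisible by none of them.
By inclusion–exclusion: 537 − ⌊537/2⌋ − ⌊537/3⌋ − ⌊537/19⌋ + ⌊537/6⌋ + ⌊537/38⌋ + ⌊537/57⌋ − ⌊537/114⌋ = 170.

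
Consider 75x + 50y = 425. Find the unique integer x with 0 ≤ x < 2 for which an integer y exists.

1

gcd(75, 50) = 25 (Euclid: 75 = 1·50 + 25; 50 = 2·25 + 0), and 25 | 425.
Extended Euclid: 75·(1) + 50·(-1) = 25. Scale by 17: x₀ = 17.
General solution x = x₀ + 2t; reducing mod 2 gives x = 1 (and y = 7).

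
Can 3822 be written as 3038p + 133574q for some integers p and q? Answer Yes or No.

Yes

gcd(3038, 133574): 133574 = 43·3038 + 2940; 3038 = 1·2940 + 98; 2940 = 30·98 + 0 → 98
98 divides 3822, so a solution exists.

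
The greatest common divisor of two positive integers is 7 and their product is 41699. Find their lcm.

gcd·lcm = product, so lcm = 41699/7 = 5957.

5957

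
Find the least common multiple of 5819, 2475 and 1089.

14402025

5819 = 11 · 23²; 2475 = 3² · 5² · 11; 1089 = 3² · 11²
lcm takes max exponent of each prime: 3² · 5² · 11² · 23² = 14402025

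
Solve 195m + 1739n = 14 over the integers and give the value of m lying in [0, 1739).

660

Euclid: 1739 = 8·195 + 179; 195 = 1·179 + 16; 179 = 11·16 + 3; 16 = 5·3 + 1; 3 = 3·1 + 0 → gcd = 1; 14 = 1·14.
Back-substitution yields 195·(544) + 1739·(-61) = 1, so one solution is m = 544·14 = 7616, n = -61·14 = -854.
Solutions in m differ by 1739/1 = 1739; the one in [0, 1739) is 7616 mod 1739 = 660.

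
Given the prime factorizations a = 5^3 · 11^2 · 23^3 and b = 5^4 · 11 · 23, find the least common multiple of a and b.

920129375

max exponent per prime: 5^4 · 11^2 · 23^3 = 920129375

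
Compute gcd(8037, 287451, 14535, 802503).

gcd(8037, 287451): 287451 = 35·8037 + 6156; 8037 = 1·6156 + 1881; 6156 = 3·1881 + 513; 1881 = 3·513 + 342; 513 = 1·342 + 171; 342 = 2·171 + 0 → 171
gcd(171, 14535): 14535 = 85·171 + 0 → 171
gcd(171, 802503): 802503 = 4693·171 + 0 → 171

171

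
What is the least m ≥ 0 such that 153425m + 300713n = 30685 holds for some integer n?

Euclid: 300713 = 1·153425 + 147288; 153425 = 1·147288 + 6137; 147288 = 24·6137 + 0 → gcd = 6137; 30685 = 6137·5.
Back-substitution yields 153425·(2) + 300713·(-1) = 6137, so one solution is m = 2·5 = 10, n = -1·5 = -5.
Solutions in m differ by 300713/6137 = 49; the one in [0, 49) is 10 mod 49 = 10.

10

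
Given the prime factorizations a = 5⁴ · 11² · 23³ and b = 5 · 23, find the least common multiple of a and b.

max exponent per prime: 5⁴ · 11² · 23³ = 920129375

920129375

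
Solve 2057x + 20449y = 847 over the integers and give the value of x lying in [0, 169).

gcd(2057, 20449) = 121 (Euclid: 20449 = 9·2057 + 1936; 2057 = 1·1936 + 121; 1936 = 16·121 + 0), and 121 | 847.
Extended Euclid: 2057·(10) + 20449·(-1) = 121. Scale by 7: x₀ = 70.
General solution x = x₀ + 169t; reducing mod 169 gives x = 70 (and y = -7).

70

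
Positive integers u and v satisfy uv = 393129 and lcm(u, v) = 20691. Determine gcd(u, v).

From gcd × lcm = uv: gcd = 393129 / 20691 = 19.

19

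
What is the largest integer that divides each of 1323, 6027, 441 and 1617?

147

gcd(1323, 6027): 6027 = 4·1323 + 735; 1323 = 1·735 + 588; 735 = 1·588 + 147; 588 = 4·147 + 0 → 147
gcd(147, 441): 441 = 3·147 + 0 → 147
gcd(147, 1617): 1617 = 11·147 + 0 → 147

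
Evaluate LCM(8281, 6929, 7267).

8281 = 7² · 13²; 6929 = 13² · 41; 7267 = 13² · 43
lcm takes max exponent of each prime: 7² · 13² · 41 · 43 = 14599403

14599403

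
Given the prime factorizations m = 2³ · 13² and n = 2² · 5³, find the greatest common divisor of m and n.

4

min exponent per shared prime: 2² = 4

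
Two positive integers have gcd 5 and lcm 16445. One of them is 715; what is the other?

m·n = gcd·lcm = 5·16445 = 82225, so n = 82225/715 = 115.

115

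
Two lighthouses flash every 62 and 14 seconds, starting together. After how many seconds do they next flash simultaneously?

gcd first: 62 = 4·14 + 6; 14 = 2·6 + 2; 6 = 3·2 + 0 → gcd = 2
lcm = 62·14/gcd = 868/2 = 434

434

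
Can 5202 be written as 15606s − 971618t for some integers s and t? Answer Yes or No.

By Bézout, 15606s − 971618t = 5202 has integer solutions iff gcd(15606, 971618) | 5202.
Euclid: 971618 = 62·15606 + 4046; 15606 = 3·4046 + 3468; 4046 = 1·3468 + 578; 3468 = 6·578 + 0. gcd = 578; 5202 mod 578 = 0. Yes.

Yes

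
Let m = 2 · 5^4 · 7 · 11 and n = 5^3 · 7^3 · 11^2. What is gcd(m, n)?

min exponent per shared prime: 5^3 · 7 · 11 = 9625

9625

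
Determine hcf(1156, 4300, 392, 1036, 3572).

4

gcd(1156, 4300): 4300 = 3·1156 + 832; 1156 = 1·832 + 324; 832 = 2·324 + 184; 324 = 1·184 + 140; 184 = 1·140 + 44; 140 = 3·44 + 8; 44 = 5·8 + 4; 8 = 2·4 + 0 → 4
gcd(4, 392): 392 = 98·4 + 0 → 4
gcd(4, 1036): 1036 = 259·4 + 0 → 4
gcd(4, 3572): 3572 = 893·4 + 0 → 4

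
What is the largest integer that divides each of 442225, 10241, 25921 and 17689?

442225 = 5² · 7² · 19²; 10241 = 7² · 11 · 19; 25921 = 7² · 23²; 17689 = 7² · 19²
gcd takes min exponent of each prime: 7² = 49

49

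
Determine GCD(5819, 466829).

11

Euclid: 466829 = 80·5819 + 1309; 5819 = 4·1309 + 583; 1309 = 2·583 + 143; 583 = 4·143 + 11; 143 = 13·11 + 0. Last nonzero remainder: 11.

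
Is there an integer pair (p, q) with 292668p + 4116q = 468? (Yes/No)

Yes

gcd(292668, 4116): 292668 = 71·4116 + 432; 4116 = 9·432 + 228; 432 = 1·228 + 204; 228 = 1·204 + 24; 204 = 8·24 + 12; 24 = 2·12 + 0 → 12
12 divides 468, so a solution exists.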